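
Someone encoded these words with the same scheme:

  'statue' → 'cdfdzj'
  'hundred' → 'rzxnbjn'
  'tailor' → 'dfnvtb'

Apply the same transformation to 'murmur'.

wzbwzb

The shift depends on letter class: consonant s→c is +10, but vowel a→f is +5. The rule splits by letter class: vowels +5, consonants +10.
Applying it to murmur: m(cons)+10=w, u(vowel)+5=z, r(cons)+10=b, m(cons)+10=w, u(vowel)+5=z, r(cons)+10=b.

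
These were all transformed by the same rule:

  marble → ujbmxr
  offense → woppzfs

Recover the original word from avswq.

smile

In marble: m→u is +8, a→j is +9, r→b is +10, b→m is +11 — the shift increases by 1 each position. Letter i (0-indexed) is shifted by i+8, so successive shifts are 8, 9, 10, ….
Reversing it on avswq: a−8=s, v−9=m, s−10=i, w−11=l, q−12=e.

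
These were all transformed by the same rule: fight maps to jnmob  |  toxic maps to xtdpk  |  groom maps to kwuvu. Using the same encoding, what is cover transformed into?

gtblz

In fight: f→j is +4, i→n is +5, g→m is +6, h→o is +7 — the shift increases by 1 each position. Each letter shifts forward by (position + 4), i.e. 4, 5, 6, … — the shift grows by one for each successive letter.
For cover: c+4=g, o+5=t, v+6=b, e+7=l, r+8=z.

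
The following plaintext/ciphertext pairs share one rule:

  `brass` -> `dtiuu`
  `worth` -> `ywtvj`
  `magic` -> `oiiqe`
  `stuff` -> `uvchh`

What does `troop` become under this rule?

vtwwr

The rule splits by letter class: vowels +8, consonants +2.
For troop: t(cons)+2=v, r(cons)+2=t, o(vowel)+8=w, o(vowel)+8=w, p(cons)+2=r.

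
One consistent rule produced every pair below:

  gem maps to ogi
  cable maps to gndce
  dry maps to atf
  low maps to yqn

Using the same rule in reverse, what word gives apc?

any

The word is reversed, then every letter is shifted forward by 2.
Reversing it on apc: shift back: a−2=y, p−2=n, c−2=a → yna; then reverse → any.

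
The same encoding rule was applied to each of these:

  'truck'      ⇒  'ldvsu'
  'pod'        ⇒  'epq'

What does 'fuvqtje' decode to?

dispute

Read the word backwards and shift each letter +1.
Decoding fuvqtje: shift back: f−1=e, u−1=t, v−1=u, q−1=p, t−1=s, j−1=i, e−1=d → etupsid; then reverse → dispute.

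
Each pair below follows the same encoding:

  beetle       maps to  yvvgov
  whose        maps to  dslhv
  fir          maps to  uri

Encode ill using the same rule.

Letters are reflected about the middle of the alphabet (position → 25−position): Atbash.
Applying it to ill: i↔r, l↔o, l↔o.

roo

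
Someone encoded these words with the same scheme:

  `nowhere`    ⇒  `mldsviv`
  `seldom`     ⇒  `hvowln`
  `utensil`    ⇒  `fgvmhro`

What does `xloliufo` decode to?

colorful

Letters are reflected about the middle of the alphabet (position → 25−position): Atbash.
Decoding xloliufo: x↔c, l↔o, o↔l, l↔o, i↔r, u↔f, f↔u, o↔l.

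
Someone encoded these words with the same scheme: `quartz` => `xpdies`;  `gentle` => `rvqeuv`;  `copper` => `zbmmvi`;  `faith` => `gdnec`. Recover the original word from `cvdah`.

heavy

Treating letters as 0–25, the rule is x ↦ 11x + 3 (mod 26).
Undoing it on cvdah: c(2)→19·(2−3)≡7=h; v(21)→19·(21−3)≡4=e; d(3)→19·(3−3)≡0=a; a(0)→19·(0−3)≡21=v; h(7)→19·(7−3)≡24=y (all mod 26).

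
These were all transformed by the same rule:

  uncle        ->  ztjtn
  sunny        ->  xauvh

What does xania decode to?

sugar

In uncle: u→z is +5, n→t is +6, c→j is +7, l→t is +8 — the shift increases by 1 each position. Each letter shifts forward by (position + 5), i.e. 5, 6, 7, … — the shift grows by one for each successive letter.
Decoding xania: x−5=s, a−6=u, n−7=g, i−8=a, a−9=r.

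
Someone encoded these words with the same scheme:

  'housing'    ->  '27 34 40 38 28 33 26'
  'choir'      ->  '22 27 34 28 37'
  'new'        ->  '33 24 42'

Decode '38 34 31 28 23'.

h is letter #8 and maps to 27: an offset of 19. Letters become their 1-based position plus 19 (so a→20, b→21, …).
Decoding 38 34 31 28 23: 38→(38−19)÷1=19=s, 34→(34−19)÷1=15=o, 31→(31−19)÷1=12=l, 28→(28−19)÷1=9=i, 23→(23−19)÷1=4=d.

solid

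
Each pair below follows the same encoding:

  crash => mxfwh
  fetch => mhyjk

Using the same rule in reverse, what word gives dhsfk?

fancy

The output letters match the input read backwards, each shifted +5: crash reversed is hsarc. Read the word backwards and shift each letter +5.
Undoing it on dhsfk: shift back: d−5=y, h−5=c, s−5=n, f−5=a, k−5=f → ycnaf; then reverse → fancy.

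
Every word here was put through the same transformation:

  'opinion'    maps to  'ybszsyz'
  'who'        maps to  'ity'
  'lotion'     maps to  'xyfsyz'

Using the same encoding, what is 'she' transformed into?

eto

The shift depends on letter class: consonant p→b is +12, but vowel o→y is +10. Two shifts are in play — +10 for a/e/i/o/u, +12 for every other letter.
For she: s(cons)+12=e, h(cons)+12=t, e(vowel)+10=o.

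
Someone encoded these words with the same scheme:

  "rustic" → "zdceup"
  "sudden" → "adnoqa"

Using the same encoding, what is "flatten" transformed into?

The shift increases by 1 at each position, starting from +8: 8, 9, 10, ….
For flatten: f+8=n, l+9=u, a+10=k, t+11=e, t+12=f, e+13=r, n+14=b.

nukefrb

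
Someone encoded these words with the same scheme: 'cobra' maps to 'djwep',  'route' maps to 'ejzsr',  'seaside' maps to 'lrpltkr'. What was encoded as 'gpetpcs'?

variant

c(2)→d(3) and o(14)→j(9) fit y≡7x+15 (mod 26); the inverse of 7 mod 26 is 15. Treating letters as 0–25, the rule is x ↦ 7x + 15 (mod 26).
Decoding gpetpcs: g(6)→15·(6−15)≡21=v; p(15)→15·(15−15)≡0=a; e(4)→15·(4−15)≡17=r; t(19)→15·(19−15)≡8=i; p(15)→15·(15−15)≡0=a; c(2)→15·(2−15)≡13=n; s(18)→15·(18−15)≡19=t (all mod 26).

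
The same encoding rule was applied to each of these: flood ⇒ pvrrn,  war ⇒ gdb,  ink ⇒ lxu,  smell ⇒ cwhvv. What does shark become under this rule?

The rule splits by letter class: vowels +3, consonants +10.
On shark: s(cons)+10=c, h(cons)+10=r, a(vowel)+3=d, r(cons)+10=b, k(cons)+10=u.

crdbu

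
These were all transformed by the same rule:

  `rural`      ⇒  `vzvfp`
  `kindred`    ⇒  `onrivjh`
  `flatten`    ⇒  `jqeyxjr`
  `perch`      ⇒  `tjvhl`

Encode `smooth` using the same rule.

wrstxm

Shifts by position in rural: pos 0: r→v (+4), pos 1: u→z (+5), pos 2: r→v (+4), pos 3: a→f (+5) — repeating every 2. It's a Vigenère-style cipher with numeric key [4,5]: position i shifts by key[i mod 2].
For smooth: s+4=w, m+5=r, o+4=s, o+5=t, t+4=x, h+5=m.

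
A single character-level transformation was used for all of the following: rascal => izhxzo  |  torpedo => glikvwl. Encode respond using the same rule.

ivhklmw

Each pair mirrors across the alphabet (r↔i, a↔z, s↔h): positions sum to 25. Each letter is replaced by its mirror in the alphabet: a↔z, b↔y, c↔x, and so on (the Atbash cipher).
Applying it to respond: r↔i, e↔v, s↔h, p↔k, o↔l, n↔m, d↔w.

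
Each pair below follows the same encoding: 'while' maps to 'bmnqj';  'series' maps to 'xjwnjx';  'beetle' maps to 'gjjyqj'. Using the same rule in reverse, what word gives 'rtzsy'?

Compare letters: w→b is +5, h→m is +5, i→n is +5 — a constant shift. Every letter moves 5 places later in the alphabet, wrapping around z→a.
Reversing it on rtzsy: r−5=m, t−5=o, z−5=u, s−5=n, y−5=t.

mount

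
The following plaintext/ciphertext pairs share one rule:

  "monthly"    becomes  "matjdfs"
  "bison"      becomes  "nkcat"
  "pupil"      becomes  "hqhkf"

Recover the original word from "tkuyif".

nickel

m(12)→m(12) and o(14)→a(0) fit y≡7x+6 (mod 26); the inverse of 7 mod 26 is 15. Each letter's alphabet position (a=0..z=25) is mapped through 7·x+6 mod 26 — an affine cipher.
Decoding tkuyif: t(19)→15·(19−6)≡13=n; k(10)→15·(10−6)≡8=i; u(20)→15·(20−6)≡2=c; y(24)→15·(24−6)≡10=k; i(8)→15·(8−6)≡4=e; f(5)→15·(5−6)≡11=l (all mod 26).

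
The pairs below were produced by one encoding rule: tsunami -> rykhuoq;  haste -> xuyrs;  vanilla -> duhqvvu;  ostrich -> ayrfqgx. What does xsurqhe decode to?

t(19)→r(17) and s(18)→y(24) fit y≡19x+20 (mod 26); the inverse of 19 mod 26 is 11. Treating letters as 0–25, the rule is x ↦ 19x + 20 (mod 26).
Undoing it on xsurqhe: x(23)→11·(23−20)≡7=h; s(18)→11·(18−20)≡4=e; u(20)→11·(20−20)≡0=a; r(17)→11·(17−20)≡19=t; q(16)→11·(16−20)≡8=i; h(7)→11·(7−20)≡13=n; e(4)→11·(4−20)≡6=g (all mod 26).

heating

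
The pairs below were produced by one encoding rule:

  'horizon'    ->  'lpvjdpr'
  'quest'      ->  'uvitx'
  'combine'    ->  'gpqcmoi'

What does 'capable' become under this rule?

gbtbfmi

The shifts repeat in a cycle of length 2: positions 0,1,… shift by +4, +1, then the pattern repeats.
For capable: c+4=g, a+1=b, p+4=t, a+1=b, b+4=f, l+1=m, e+4=i.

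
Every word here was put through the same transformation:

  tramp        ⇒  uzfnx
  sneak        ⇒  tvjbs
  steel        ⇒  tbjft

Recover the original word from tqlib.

It's a Vigenère-style cipher with numeric key [1,8,5]: position i shifts by key[i mod 3].
Reversing it on tqlib: t−1=s, q−8=i, l−5=g, i−1=h, b−8=t.

sight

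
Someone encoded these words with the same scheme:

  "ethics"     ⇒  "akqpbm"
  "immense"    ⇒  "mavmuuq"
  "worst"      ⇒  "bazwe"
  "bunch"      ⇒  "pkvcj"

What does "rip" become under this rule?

xqz

The output letters match the input read backwards, each shifted +8: ethics reversed is scihte. Two steps: reverse the string, then apply a Caesar shift of +8.
On rip: reverse → pir; then shift: p+8=x, i+8=q, r+8=z.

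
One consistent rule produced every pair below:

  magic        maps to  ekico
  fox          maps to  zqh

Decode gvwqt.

route

Two steps: reverse the string, then apply a Caesar shift of +2.
Decoding gvwqt: shift back: g−2=e, v−2=t, w−2=u, q−2=o, t−2=r → etuor; then reverse → route.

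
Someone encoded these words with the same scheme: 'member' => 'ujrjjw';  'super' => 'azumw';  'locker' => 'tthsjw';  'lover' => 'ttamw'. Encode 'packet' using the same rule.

Shifts by position in member: pos 0: m→u (+8), pos 1: e→j (+5), pos 2: m→r (+5), pos 3: b→j (+8), pos 4: e→j (+5), pos 5: r→w (+5) — repeating every 3. A repeating key of period 3 is used — shifts +8, +5, +5 over and over.
On packet: p+8=x, a+5=f, c+5=h, k+8=s, e+5=j, t+5=y.

xfhsjy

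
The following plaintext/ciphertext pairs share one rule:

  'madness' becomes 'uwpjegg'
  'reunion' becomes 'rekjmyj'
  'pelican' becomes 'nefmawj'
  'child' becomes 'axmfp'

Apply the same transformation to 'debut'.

m(12)→u(20) and a(0)→w(22) fit y≡15x+22 (mod 26); the inverse of 15 mod 26 is 7. Each letter's alphabet position (a=0..z=25) is mapped through 15·x+22 mod 26 — an affine cipher.
Applying it to debut: d(3)→15·3+22≡15=p; e(4)→15·4+22≡4=e; b(1)→15·1+22≡11=l; u(20)→15·20+22≡10=k; t(19)→15·19+22≡21=v (all mod 26).

pelkv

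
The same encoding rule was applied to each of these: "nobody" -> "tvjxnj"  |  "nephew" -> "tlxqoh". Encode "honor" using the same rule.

Letter i (0-indexed) is shifted by i+6, so successive shifts are 6, 7, 8, ….
On honor: h+6=n, o+7=v, n+8=v, o+9=x, r+10=b.

nvvxb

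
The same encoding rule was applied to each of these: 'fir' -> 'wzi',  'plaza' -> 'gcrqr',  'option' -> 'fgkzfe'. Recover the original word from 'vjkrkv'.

Compare letters: f→w is +17, i→z is +17, r→i is +17 — a constant shift. Each letter is shifted forward by 17 in the alphabet (a Caesar shift of +17).
Reversing it on vjkrkv: v−17=e, j−17=s, k−17=t, r−17=a, k−17=t, v−17=e.

estate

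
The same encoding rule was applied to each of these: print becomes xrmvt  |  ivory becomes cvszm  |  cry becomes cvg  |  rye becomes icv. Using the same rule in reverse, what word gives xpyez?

vault

Two steps: reverse the string, then apply a Caesar shift of +4.
Undoing it on xpyez: shift back: x−4=t, p−4=l, y−4=u, e−4=a, z−4=v → tluav; then reverse → vault.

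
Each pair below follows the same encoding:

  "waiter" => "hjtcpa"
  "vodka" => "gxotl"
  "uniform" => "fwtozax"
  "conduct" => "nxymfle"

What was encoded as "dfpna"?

sweep

Shifts by position in waiter: pos 0: w→h (+11), pos 1: a→j (+9), pos 2: i→t (+11), pos 3: t→c (+9) — repeating every 2. The shifts repeat in a cycle of length 2: positions 0,1,… shift by +11, +9, then the pattern repeats.
Undoing it on dfpna: d−11=s, f−9=w, p−11=e, n−9=e, a−11=p.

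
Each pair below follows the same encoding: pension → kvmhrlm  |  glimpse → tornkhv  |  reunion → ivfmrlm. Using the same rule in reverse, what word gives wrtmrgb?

Each pair mirrors across the alphabet (p↔k, e↔v, n↔m): positions sum to 25. Each letter is replaced by its mirror in the alphabet: a↔z, b↔y, c↔x, and so on (the Atbash cipher).
Decoding wrtmrgb: w↔d, r↔i, t↔g, m↔n, r↔i, g↔t, b↔y.

dignity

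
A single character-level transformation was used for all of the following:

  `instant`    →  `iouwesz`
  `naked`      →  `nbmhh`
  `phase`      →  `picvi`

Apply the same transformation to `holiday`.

In instant: i→i is +0, n→o is +1, s→u is +2, t→w is +3 — the shift increases by 1 each position. The shift increases by 1 at each position, starting from +0: 0, 1, 2, ….
On holiday: h+0=h, o+1=p, l+2=n, i+3=l, d+4=h, a+5=f, y+6=e.

hpnlhfe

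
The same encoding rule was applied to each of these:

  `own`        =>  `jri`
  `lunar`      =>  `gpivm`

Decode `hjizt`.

money

Compare letters: o→j is +21, w→r is +21, n→i is +21 — a constant shift. It's a constant shift of +21 (ROT21).
Undoing it on hjizt: h−21=m, j−21=o, i−21=n, z−21=e, t−21=y.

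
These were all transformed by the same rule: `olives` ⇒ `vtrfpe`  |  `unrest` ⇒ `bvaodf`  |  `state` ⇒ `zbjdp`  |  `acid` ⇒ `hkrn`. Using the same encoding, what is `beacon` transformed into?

The shift increases by 1 at each position, starting from +7: 7, 8, 9, ….
On beacon: b+7=i, e+8=m, a+9=j, c+10=m, o+11=z, n+12=z.

imjmzz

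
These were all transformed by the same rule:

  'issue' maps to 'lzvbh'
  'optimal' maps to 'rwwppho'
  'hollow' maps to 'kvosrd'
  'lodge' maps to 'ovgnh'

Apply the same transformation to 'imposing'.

ltsvvpqn

It's a Vigenère-style cipher with numeric key [3,7]: position i shifts by key[i mod 2].
For imposing: i+3=l, m+7=t, p+3=s, o+7=v, s+3=v, i+7=p, n+3=q, g+7=n.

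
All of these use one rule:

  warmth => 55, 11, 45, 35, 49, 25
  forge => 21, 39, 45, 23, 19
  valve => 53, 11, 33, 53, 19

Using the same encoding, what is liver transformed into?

33, 27, 53, 19, 45

Each letter becomes 2×(its alphabet position, a=1..z=26) + 9.
For liver: l=12→33, i=9→27, v=22→53, e=5→19, r=18→45.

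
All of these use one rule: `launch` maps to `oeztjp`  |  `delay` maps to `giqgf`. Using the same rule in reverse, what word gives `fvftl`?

In launch: l→o is +3, a→e is +4, u→z is +5, n→t is +6 — the shift increases by 1 each position. Letter i (0-indexed) is shifted by i+3, so successive shifts are 3, 4, 5, ….
Reversing it on fvftl: f−3=c, v−4=r, f−5=a, t−6=n, l−7=e.

crane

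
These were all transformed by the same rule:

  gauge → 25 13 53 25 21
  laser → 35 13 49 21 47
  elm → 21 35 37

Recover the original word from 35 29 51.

g(#7)→25 and a(#1)→13: differences scale by 2, so n = 2·pos + 11. The formula is n = 2×(alphabet index, a=1) + 11.
Reversing it on 35 29 51: 35→(35−11)÷2=12=l, 29→(29−11)÷2=9=i, 51→(51−11)÷2=20=t.

lit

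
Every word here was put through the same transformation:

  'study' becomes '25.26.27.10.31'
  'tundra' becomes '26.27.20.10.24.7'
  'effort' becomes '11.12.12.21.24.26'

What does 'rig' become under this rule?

24.15.13

s is letter #19 and maps to 25: an offset of 6. Letters become their 1-based position plus 6 (so a→7, b→8, …).
Applying it to rig: r=18→24, i=9→15, g=7→13.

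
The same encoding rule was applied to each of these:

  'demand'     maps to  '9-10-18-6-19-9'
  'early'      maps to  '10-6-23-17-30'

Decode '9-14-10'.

die

d is letter #4 and maps to 9: an offset of 5. Letters become their 1-based position plus 5 (so a→6, b→7, …).
Reversing it on 9-14-10: 9→(9−5)÷1=4=d, 14→(14−5)÷1=9=i, 10→(10−5)÷1=5=e.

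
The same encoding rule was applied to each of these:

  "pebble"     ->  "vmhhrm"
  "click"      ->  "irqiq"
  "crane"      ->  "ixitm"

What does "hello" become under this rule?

nmrrw

Two shifts are in play — +8 for a/e/i/o/u, +6 for every other letter.
On hello: h(cons)+6=n, e(vowel)+8=m, l(cons)+6=r, l(cons)+6=r, o(vowel)+8=w.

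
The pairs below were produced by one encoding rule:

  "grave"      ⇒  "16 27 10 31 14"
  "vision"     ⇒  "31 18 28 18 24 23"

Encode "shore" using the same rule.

28 17 24 27 14

g is letter #7 and maps to 16: an offset of 9. The number is (letter's place in the alphabet, a=1) + 9.
On shore: s=19→28, h=8→17, o=15→24, r=18→27, e=5→14.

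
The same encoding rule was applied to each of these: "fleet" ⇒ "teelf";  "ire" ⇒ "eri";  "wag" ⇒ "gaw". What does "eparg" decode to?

grape

The output letters match the input read backwards: fleet reversed is teelf. It's just the letters in reverse order.
Undoing it on eparg: then reverse → grape.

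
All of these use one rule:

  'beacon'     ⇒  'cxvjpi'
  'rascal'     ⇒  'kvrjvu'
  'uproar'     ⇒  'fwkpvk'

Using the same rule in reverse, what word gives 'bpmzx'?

b(1)→c(2) and e(4)→x(23) fit y≡7x+21 (mod 26); the inverse of 7 mod 26 is 15. Each letter's alphabet position (a=0..z=25) is mapped through 7·x+21 mod 26 — an affine cipher.
Reversing it on bpmzx: b(1)→15·(1−21)≡12=m; p(15)→15·(15−21)≡14=o; m(12)→15·(12−21)≡21=v; z(25)→15·(25−21)≡8=i; x(23)→15·(23−21)≡4=e (all mod 26).

movie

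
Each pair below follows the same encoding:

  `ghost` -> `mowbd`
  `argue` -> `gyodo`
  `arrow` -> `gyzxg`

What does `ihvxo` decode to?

canoe

In ghost: g→m is +6, h→o is +7, o→w is +8, s→b is +9 — the shift increases by 1 each position. Letter i (0-indexed) is shifted by i+6, so successive shifts are 6, 7, 8, ….
Reversing it on ihvxo: i−6=c, h−7=a, v−8=n, x−9=o, o−10=e.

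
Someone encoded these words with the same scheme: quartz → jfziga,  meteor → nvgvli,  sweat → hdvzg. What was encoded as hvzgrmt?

seating

Letters are reflected about the middle of the alphabet (position → 25−position): Atbash.
Decoding hvzgrmt: h↔s, v↔e, z↔a, g↔t, r↔i, m↔n, t↔g.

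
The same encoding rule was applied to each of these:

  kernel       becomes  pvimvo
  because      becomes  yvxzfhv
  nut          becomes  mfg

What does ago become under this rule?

Each pair mirrors across the alphabet (k↔p, e↔v, r↔i): positions sum to 25. This is the alphabet-reversal cipher (Atbash): a becomes z, b becomes y, etc.
On ago: a↔z, g↔t, o↔l.

ztl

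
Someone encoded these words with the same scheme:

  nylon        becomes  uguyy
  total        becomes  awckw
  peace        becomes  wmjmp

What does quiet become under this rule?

In nylon: n→u is +7, y→g is +8, l→u is +9, o→y is +10 — the shift increases by 1 each position. The shift increases by 1 at each position, starting from +7: 7, 8, 9, ….
For quiet: q+7=x, u+8=c, i+9=r, e+10=o, t+11=e.

xcroe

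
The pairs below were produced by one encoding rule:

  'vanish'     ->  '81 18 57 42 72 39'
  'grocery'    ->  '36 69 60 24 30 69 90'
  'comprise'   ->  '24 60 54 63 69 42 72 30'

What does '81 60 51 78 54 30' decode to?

volume

v(#22)→81 and a(#1)→18: differences scale by 3, so n = 3·pos + 15. Each letter becomes 3×(its alphabet position, a=1..z=26) + 15.
Decoding 81 60 51 78 54 30: 81→(81−15)÷3=22=v, 60→(60−15)÷3=15=o, 51→(51−15)÷3=12=l, 78→(78−15)÷3=21=u, 54→(54−15)÷3=13=m, 30→(30−15)÷3=5=e.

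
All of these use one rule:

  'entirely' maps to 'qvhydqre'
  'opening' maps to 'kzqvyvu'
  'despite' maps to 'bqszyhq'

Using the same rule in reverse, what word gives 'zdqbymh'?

This is an affine cipher: with a=0,…,z=25, each position x becomes (15x+8) mod 26.
Reversing it on zdqbymh: z(25)→7·(25−8)≡15=p; d(3)→7·(3−8)≡17=r; q(16)→7·(16−8)≡4=e; b(1)→7·(1−8)≡3=d; y(24)→7·(24−8)≡8=i; m(12)→7·(12−8)≡2=c; h(7)→7·(7−8)≡19=t (all mod 26).

predict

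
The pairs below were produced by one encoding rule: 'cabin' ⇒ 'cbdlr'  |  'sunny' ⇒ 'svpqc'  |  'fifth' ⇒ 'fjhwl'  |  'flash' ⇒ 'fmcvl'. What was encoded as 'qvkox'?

quilt

In cabin: c→c is +0, a→b is +1, b→d is +2, i→l is +3 — the shift increases by 1 each position. The shift increases by 1 at each position, starting from +0: 0, 1, 2, ….
Undoing it on qvkox: q−0=q, v−1=u, k−2=i, o−3=l, x−4=t.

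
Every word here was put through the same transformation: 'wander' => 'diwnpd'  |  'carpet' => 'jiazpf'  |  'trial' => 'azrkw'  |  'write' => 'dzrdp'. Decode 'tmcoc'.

In wander: w→d is +7, a→i is +8, n→w is +9, d→n is +10 — the shift increases by 1 each position. Letter i (0-indexed) is shifted by i+7, so successive shifts are 7, 8, 9, ….
Undoing it on tmcoc: t−7=m, m−8=e, c−9=t, o−10=e, c−11=r.

meter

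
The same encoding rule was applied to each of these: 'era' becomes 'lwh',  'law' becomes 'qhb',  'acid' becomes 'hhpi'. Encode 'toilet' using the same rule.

The shift depends on letter class: consonant r→w is +5, but vowel e→l is +7. The rule splits by letter class: vowels +7, consonants +5.
Applying it to toilet: t(cons)+5=y, o(vowel)+7=v, i(vowel)+7=p, l(cons)+5=q, e(vowel)+7=l, t(cons)+5=y.

yvpqly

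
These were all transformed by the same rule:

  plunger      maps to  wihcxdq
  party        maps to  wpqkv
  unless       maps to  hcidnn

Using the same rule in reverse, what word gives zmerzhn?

obvious

This is an affine cipher: with a=0,…,z=25, each position x becomes (23x+15) mod 26.
Undoing it on zmerzhn: z(25)→17·(25−15)≡14=o; m(12)→17·(12−15)≡1=b; e(4)→17·(4−15)≡21=v; r(17)→17·(17−15)≡8=i; z(25)→17·(25−15)≡14=o; h(7)→17·(7−15)≡20=u; n(13)→17·(13−15)≡18=s (all mod 26).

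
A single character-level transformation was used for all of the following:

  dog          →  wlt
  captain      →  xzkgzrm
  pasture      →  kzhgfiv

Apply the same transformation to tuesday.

gfvhwzb

Each pair mirrors across the alphabet (d↔w, o↔l, g↔t): positions sum to 25. Letters are reflected about the middle of the alphabet (position → 25−position): Atbash.
On tuesday: t↔g, u↔f, e↔v, s↔h, d↔w, a↔z, y↔b.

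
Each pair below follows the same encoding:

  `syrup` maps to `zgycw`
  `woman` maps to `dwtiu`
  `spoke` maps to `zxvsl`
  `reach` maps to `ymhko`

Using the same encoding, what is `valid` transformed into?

Shifts by position in syrup: pos 0: s→z (+7), pos 1: y→g (+8), pos 2: r→y (+7), pos 3: u→c (+8) — repeating every 2. The shifts repeat in a cycle of length 2: positions 0,1,… shift by +7, +8, then the pattern repeats.
On valid: v+7=c, a+8=i, l+7=s, i+8=q, d+7=k.

cisqk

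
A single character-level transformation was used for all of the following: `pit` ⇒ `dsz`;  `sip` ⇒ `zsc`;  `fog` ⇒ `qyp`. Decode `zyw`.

mop

Read the word backwards and shift each letter +10.
Reversing it on zyw: shift back: z−10=p, y−10=o, w−10=m → pom; then reverse → mop.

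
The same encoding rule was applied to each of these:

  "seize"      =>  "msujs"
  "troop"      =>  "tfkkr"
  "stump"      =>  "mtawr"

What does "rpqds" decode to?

plane

s(18)→m(12) and e(4)→s(18) fit y≡7x+16 (mod 26); the inverse of 7 mod 26 is 15. Treating letters as 0–25, the rule is x ↦ 7x + 16 (mod 26).
Undoing it on rpqds: r(17)→15·(17−16)≡15=p; p(15)→15·(15−16)≡11=l; q(16)→15·(16−16)≡0=a; d(3)→15·(3−16)≡13=n; s(18)→15·(18−16)≡4=e (all mod 26).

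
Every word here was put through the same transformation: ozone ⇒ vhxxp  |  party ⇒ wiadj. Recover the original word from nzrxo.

Each letter shifts forward by (position + 7), i.e. 7, 8, 9, … — the shift grows by one for each successive letter.
Decoding nzrxo: n−7=g, z−8=r, r−9=i, x−10=n, o−11=d.

grind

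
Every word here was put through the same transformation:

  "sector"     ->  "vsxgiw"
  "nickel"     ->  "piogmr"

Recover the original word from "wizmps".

olives

The output letters match the input read backwards, each shifted +4: sector reversed is rotces. The word is reversed, then every letter is shifted forward by 4.
Undoing it on wizmps: shift back: w−4=s, i−4=e, z−4=v, m−4=i, p−4=l, s−4=o → sevilo; then reverse → olives.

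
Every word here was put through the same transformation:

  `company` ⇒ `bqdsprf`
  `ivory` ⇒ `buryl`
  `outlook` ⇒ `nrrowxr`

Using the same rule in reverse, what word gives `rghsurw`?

torpedo

Read the word backwards and shift each letter +3.
Undoing it on rghsurw: shift back: r−3=o, g−3=d, h−3=e, s−3=p, u−3=r, r−3=o, w−3=t → odeprot; then reverse → torpedo.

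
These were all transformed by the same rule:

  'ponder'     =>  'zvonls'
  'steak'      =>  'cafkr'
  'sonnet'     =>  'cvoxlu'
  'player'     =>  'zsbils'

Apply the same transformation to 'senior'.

Shifts by position in ponder: pos 0: p→z (+10), pos 1: o→v (+7), pos 2: n→o (+1), pos 3: d→n (+10), pos 4: e→l (+7), pos 5: r→s (+1) — repeating every 3. A repeating key of period 3 is used — shifts +10, +7, +1 over and over.
Applying it to senior: s+10=c, e+7=l, n+1=o, i+10=s, o+7=v, r+1=s.

closvs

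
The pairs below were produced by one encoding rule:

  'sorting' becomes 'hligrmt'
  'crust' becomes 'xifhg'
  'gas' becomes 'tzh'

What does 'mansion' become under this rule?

Letters are reflected about the middle of the alphabet (position → 25−position): Atbash.
On mansion: m↔n, a↔z, n↔m, s↔h, i↔r, o↔l, n↔m.

nzmhrlm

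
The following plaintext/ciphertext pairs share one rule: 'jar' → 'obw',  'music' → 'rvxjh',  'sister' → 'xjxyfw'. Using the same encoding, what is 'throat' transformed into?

ymwpby

The shift depends on letter class: consonant j→o is +5, but vowel a→b is +1. Two shifts are in play — +1 for a/e/i/o/u, +5 for every other letter.
On throat: t(cons)+5=y, h(cons)+5=m, r(cons)+5=w, o(vowel)+1=p, a(vowel)+1=b, t(cons)+5=y.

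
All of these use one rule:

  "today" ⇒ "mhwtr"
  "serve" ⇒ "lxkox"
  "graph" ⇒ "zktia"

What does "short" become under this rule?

Compare letters: t→m is +19, o→h is +19, d→w is +19 — a constant shift. It's a constant shift of +19 (ROT19).
Applying it to short: s+19=l, h+19=a, o+19=h, r+19=k, t+19=m.

lahkm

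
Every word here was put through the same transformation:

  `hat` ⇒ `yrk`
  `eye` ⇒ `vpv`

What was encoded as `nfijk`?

worst

This is a Caesar cipher with shift 17.
Undoing it on nfijk: n−17=w, f−17=o, i−17=r, j−17=s, k−17=t.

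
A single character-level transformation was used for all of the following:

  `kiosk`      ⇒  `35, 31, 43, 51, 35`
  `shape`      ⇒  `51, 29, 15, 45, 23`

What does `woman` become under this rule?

59, 43, 39, 15, 41

k(#11)→35 and i(#9)→31: differences scale by 2, so n = 2·pos + 13. With a=1..z=26, the number is 2·pos + 13.
Applying it to woman: w=23→59, o=15→43, m=13→39, a=1→15, n=14→41.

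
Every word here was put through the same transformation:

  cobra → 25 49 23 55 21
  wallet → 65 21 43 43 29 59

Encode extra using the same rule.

29 67 59 55 21

c(#3)→25 and o(#15)→49: differences scale by 2, so n = 2·pos + 19. The formula is n = 2×(alphabet index, a=1) + 19.
On extra: e=5→29, x=24→67, t=20→59, r=18→55, a=1→21.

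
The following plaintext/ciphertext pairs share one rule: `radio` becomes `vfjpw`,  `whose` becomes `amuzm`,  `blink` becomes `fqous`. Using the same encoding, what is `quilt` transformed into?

In radio: r→v is +4, a→f is +5, d→j is +6, i→p is +7 — the shift increases by 1 each position. The shift increases by 1 at each position, starting from +4: 4, 5, 6, ….
On quilt: q+4=u, u+5=z, i+6=o, l+7=s, t+8=b.

uzosb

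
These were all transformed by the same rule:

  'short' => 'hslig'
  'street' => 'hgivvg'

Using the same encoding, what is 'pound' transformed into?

Each pair mirrors across the alphabet (s↔h, h↔s, o↔l): positions sum to 25. Each letter is replaced by its mirror in the alphabet: a↔z, b↔y, c↔x, and so on (the Atbash cipher).
Applying it to pound: p↔k, o↔l, u↔f, n↔m, d↔w.

klfmw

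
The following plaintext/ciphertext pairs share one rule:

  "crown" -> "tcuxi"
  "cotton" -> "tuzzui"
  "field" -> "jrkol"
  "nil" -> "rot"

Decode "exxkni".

The output letters match the input read backwards, each shifted +6: crown reversed is nworc. Read the word backwards and shift each letter +6.
Undoing it on exxkni: shift back: e−6=y, x−6=r, x−6=r, k−6=e, n−6=h, i−6=c → yrrehc; then reverse → cherry.

cherry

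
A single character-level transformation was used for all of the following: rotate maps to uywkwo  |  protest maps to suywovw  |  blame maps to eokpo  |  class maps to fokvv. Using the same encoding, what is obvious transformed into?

Vowels shift forward by 10 and consonants shift forward by 3.
On obvious: o(vowel)+10=y, b(cons)+3=e, v(cons)+3=y, i(vowel)+10=s, o(vowel)+10=y, u(vowel)+10=e, s(cons)+3=v.

yeysyev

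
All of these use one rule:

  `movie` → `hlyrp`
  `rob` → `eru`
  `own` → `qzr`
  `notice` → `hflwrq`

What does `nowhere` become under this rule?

The word is reversed, then every letter is shifted forward by 3.
On nowhere: reverse → erehwon; then shift: e+3=h, r+3=u, e+3=h, h+3=k, w+3=z, o+3=r, n+3=q.

huhkzrq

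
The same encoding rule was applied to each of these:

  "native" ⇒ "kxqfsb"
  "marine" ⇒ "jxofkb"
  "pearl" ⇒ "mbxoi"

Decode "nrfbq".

Compare letters: n→k is +23, a→x is +23, t→q is +23 — a constant shift. It's a constant shift of +23 (ROT23).
Reversing it on nrfbq: n−23=q, r−23=u, f−23=i, b−23=e, q−23=t.

quiet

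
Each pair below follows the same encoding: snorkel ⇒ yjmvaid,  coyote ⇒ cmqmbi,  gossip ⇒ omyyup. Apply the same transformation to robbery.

vmzzivq

s(18)→y(24) and n(13)→j(9) fit y≡3x+22 (mod 26); the inverse of 3 mod 26 is 9. Each letter's alphabet position (a=0..z=25) is mapped through 3·x+22 mod 26 — an affine cipher.
On robbery: r(17)→3·17+22≡21=v; o(14)→3·14+22≡12=m; b(1)→3·1+22≡25=z; b(1)→3·1+22≡25=z; e(4)→3·4+22≡8=i; r(17)→3·17+22≡21=v; y(24)→3·24+22≡16=q (all mod 26).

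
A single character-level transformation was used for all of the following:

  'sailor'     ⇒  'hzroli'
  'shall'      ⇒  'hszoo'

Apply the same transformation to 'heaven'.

svzevm

Letters are reflected about the middle of the alphabet (position → 25−position): Atbash.
For heaven: h↔s, e↔v, a↔z, v↔e, e↔v, n↔m.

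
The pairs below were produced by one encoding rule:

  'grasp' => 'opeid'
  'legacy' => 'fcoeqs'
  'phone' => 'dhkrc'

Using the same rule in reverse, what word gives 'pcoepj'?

g(6)→o(14) and r(17)→p(15) fit y≡19x+4 (mod 26); the inverse of 19 mod 26 is 11. Each letter's alphabet position (a=0..z=25) is mapped through 19·x+4 mod 26 — an affine cipher.
Undoing it on pcoepj: p(15)→11·(15−4)≡17=r; c(2)→11·(2−4)≡4=e; o(14)→11·(14−4)≡6=g; e(4)→11·(4−4)≡0=a; p(15)→11·(15−4)≡17=r; j(9)→11·(9−4)≡3=d (all mod 26).

regard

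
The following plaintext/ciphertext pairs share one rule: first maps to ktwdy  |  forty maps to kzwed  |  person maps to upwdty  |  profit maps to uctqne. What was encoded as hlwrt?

cargo

Shifts by position in first: pos 0: f→k (+5), pos 1: i→t (+11), pos 2: r→w (+5), pos 3: s→d (+11) — repeating every 2. It's a Vigenère-style cipher with numeric key [5,11]: position i shifts by key[i mod 2].
Decoding hlwrt: h−5=c, l−11=a, w−5=r, r−11=g, t−5=o.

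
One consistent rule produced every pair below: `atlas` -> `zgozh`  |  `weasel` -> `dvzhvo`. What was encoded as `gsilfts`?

Each pair mirrors across the alphabet (a↔z, t↔g, l↔o): positions sum to 25. This is the alphabet-reversal cipher (Atbash): a becomes z, b becomes y, etc.
Decoding gsilfts: g↔t, s↔h, i↔r, l↔o, f↔u, t↔g, s↔h.

through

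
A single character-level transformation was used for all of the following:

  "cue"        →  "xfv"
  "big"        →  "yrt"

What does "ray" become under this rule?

Each pair mirrors across the alphabet (c↔x, u↔f, e↔v): positions sum to 25. Each letter is replaced by its mirror in the alphabet: a↔z, b↔y, c↔x, and so on (the Atbash cipher).
For ray: r↔i, a↔z, y↔b.

izb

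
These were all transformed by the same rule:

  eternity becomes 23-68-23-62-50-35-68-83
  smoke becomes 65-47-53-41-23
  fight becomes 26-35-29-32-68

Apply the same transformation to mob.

47-53-14

e(#5)→23 and t(#20)→68: differences scale by 3, so n = 3·pos + 8. Each letter becomes 3×(its alphabet position, a=1..z=26) + 8.
For mob: m=13→47, o=15→53, b=2→14.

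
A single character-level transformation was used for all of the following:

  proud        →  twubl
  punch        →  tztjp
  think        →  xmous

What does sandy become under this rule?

In proud: p→t is +4, r→w is +5, o→u is +6, u→b is +7 — the shift increases by 1 each position. Letter i (0-indexed) is shifted by i+4, so successive shifts are 4, 5, 6, ….
Applying it to sandy: s+4=w, a+5=f, n+6=t, d+7=k, y+8=g.

wftkg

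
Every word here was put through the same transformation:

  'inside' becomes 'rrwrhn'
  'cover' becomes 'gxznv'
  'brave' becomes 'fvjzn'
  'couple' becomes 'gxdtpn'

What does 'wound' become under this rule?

axdrh

Two shifts are in play — +9 for a/e/i/o/u, +4 for every other letter.
For wound: w(cons)+4=a, o(vowel)+9=x, u(vowel)+9=d, n(cons)+4=r, d(cons)+4=h.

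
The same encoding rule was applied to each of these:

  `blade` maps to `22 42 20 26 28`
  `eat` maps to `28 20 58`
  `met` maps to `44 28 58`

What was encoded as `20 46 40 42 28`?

ankle

b(#2)→22 and l(#12)→42: differences scale by 2, so n = 2·pos + 18. The formula is n = 2×(alphabet index, a=1) + 18.
Undoing it on 20 46 40 42 28: 20→(20−18)÷2=1=a, 46→(46−18)÷2=14=n, 40→(40−18)÷2=11=k, 42→(42−18)÷2=12=l, 28→(28−18)÷2=5=e.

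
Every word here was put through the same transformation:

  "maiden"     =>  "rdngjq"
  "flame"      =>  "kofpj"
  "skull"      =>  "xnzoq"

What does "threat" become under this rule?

ykwhfw

Shifts by position in maiden: pos 0: m→r (+5), pos 1: a→d (+3), pos 2: i→n (+5), pos 3: d→g (+3) — repeating every 2. It's a Vigenère-style cipher with numeric key [5,3]: position i shifts by key[i mod 2].
Applying it to threat: t+5=y, h+3=k, r+5=w, e+3=h, a+5=f, t+3=w.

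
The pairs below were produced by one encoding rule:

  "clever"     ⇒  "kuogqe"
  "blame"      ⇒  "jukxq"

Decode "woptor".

office

Letter i (0-indexed) is shifted by i+8, so successive shifts are 8, 9, 10, ….
Reversing it on woptor: w−8=o, o−9=f, p−10=f, t−11=i, o−12=c, r−13=e.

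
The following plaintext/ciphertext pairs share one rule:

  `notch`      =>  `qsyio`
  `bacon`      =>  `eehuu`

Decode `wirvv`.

In notch: n→q is +3, o→s is +4, t→y is +5, c→i is +6 — the shift increases by 1 each position. Letter i (0-indexed) is shifted by i+3, so successive shifts are 3, 4, 5, ….
Decoding wirvv: w−3=t, i−4=e, r−5=m, v−6=p, v−7=o.

tempo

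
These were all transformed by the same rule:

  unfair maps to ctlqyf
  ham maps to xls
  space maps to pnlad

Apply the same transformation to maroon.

Two steps: reverse the string, then apply a Caesar shift of +11.
Applying it to maroon: reverse → nooram; then shift: n+11=y, o+11=z, o+11=z, r+11=c, a+11=l, m+11=x.

yzzclx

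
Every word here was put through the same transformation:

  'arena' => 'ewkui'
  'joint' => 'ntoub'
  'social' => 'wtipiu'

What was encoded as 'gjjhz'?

cedar

Each letter shifts forward by (position + 4), i.e. 4, 5, 6, … — the shift grows by one for each successive letter.
Undoing it on gjjhz: g−4=c, j−5=e, j−6=d, h−7=a, z−8=r.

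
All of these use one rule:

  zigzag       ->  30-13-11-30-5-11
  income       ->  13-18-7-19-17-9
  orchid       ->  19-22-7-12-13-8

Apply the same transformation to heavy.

12-9-5-26-29

The number is (letter's place in the alphabet, a=1) + 4.
For heavy: h=8→12, e=5→9, a=1→5, v=22→26, y=25→29.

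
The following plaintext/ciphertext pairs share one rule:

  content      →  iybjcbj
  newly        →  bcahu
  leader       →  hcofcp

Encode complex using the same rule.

iyevhcx

c(2)→i(8) and o(14)→y(24) fit y≡23x+14 (mod 26); the inverse of 23 mod 26 is 17. This is an affine cipher: with a=0,…,z=25, each position x becomes (23x+14) mod 26.
On complex: c(2)→23·2+14≡8=i; o(14)→23·14+14≡24=y; m(12)→23·12+14≡4=e; p(15)→23·15+14≡21=v; l(11)→23·11+14≡7=h; e(4)→23·4+14≡2=c; x(23)→23·23+14≡23=x (all mod 26).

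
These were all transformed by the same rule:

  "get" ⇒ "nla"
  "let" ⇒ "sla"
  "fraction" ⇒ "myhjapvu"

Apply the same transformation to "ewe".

ldl

Compare letters: g→n is +7, e→l is +7, t→a is +7 — a constant shift. It's a constant shift of +7 (ROT7).
On ewe: e+7=l, w+7=d, e+7=l.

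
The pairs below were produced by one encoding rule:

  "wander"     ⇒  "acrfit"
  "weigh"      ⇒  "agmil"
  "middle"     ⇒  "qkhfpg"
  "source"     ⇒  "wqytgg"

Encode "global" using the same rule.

It's a Vigenère-style cipher with numeric key [4,2]: position i shifts by key[i mod 2].
On global: g+4=k, l+2=n, o+4=s, b+2=d, a+4=e, l+2=n.

knsden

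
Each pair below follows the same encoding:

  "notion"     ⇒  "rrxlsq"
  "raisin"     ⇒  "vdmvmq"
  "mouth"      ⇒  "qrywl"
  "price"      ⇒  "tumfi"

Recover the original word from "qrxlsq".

motion

Shifts by position in notion: pos 0: n→r (+4), pos 1: o→r (+3), pos 2: t→x (+4), pos 3: i→l (+3) — repeating every 2. It's a Vigenère-style cipher with numeric key [4,3]: position i shifts by key[i mod 2].
Decoding qrxlsq: q−4=m, r−3=o, x−4=t, l−3=i, s−4=o, q−3=n.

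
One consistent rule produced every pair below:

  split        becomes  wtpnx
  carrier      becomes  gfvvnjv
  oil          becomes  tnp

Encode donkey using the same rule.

The shift depends on letter class: consonant s→w is +4, but vowel i→n is +5. Two shifts are in play — +5 for a/e/i/o/u, +4 for every other letter.
Applying it to donkey: d(cons)+4=h, o(vowel)+5=t, n(cons)+4=r, k(cons)+4=o, e(vowel)+5=j, y(cons)+4=c.

htrojc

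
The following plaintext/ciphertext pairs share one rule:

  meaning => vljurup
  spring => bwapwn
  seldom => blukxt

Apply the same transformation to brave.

kyjcn

It's a Vigenère-style cipher with numeric key [9,7]: position i shifts by key[i mod 2].
On brave: b+9=k, r+7=y, a+9=j, v+7=c, e+9=n.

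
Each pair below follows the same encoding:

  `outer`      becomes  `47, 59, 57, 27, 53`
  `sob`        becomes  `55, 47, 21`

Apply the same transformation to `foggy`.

29, 47, 31, 31, 67

The formula is n = 2×(alphabet index, a=1) + 17.
For foggy: f=6→29, o=15→47, g=7→31, g=7→31, y=25→67.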